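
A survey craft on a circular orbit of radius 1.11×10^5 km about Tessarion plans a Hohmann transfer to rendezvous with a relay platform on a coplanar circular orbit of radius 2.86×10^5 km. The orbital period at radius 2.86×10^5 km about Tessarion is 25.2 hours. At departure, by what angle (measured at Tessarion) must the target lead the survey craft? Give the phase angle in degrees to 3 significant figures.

From Kepler's third law T² = 4π²r³/μ at r = 2.86×10^5 km, T = 25.2 hours = 25.2 × 3600 s = 90720 s: μ = 4π²r³/T² = 1.12215×10^8 km³/s².
The Hohmann ellipse has a_t = (r₁ + r₂)/2 = 1.985×10^5 km.
Transfer time t = π√(a_t³/μ) = 26230 s.
Target angular speed ω₂ = √(μ/r₂³) = 6.926×10^-5 rad/s.
Angle swept by the target during transfer: ω₂·t = 1.817 rad = 104.1°.
The survey craft traverses 180° on the transfer ellipse, so the target must lead by 180° − 104.1° = 75.9°.

φ = 75.9°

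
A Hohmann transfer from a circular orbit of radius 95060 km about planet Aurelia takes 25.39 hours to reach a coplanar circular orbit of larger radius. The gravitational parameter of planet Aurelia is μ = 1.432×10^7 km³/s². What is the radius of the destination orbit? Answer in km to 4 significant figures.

r₂ = 3.644×10^5 km

Transfer time t = 25.39 hours = 91404 s, and t = π√(a_t³/μ).
So a_t = (μ t²/π²)^(1/3) = (1.432×10^7 × (91404)² / π²)^(1/3) = 2.2972×10^5 km.
Since a_t = (r₁ + r₂)/2, r₂ = 2a_t − r₁ = 2×2.2972×10^5 − 95060 = 3.6438×10^5 km.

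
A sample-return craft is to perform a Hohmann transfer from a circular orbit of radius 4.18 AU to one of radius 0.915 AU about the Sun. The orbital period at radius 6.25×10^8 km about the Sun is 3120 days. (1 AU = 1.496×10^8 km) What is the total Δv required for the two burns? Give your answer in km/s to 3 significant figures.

Δv = 14.6 km/s

From Kepler's third law T² = 4π²r³/μ at r = 6.25×10^8 km, T = 3120 days = 3120 × 86400 s = 2.69568×10^8 s: μ = 4π²r³/T² = 1.32637×10^11 km³/s².
In km: r₁ = 4.18 × 1.496×10^8 = 6.25328×10^8 km; r₂ = 0.915 × 1.496×10^8 = 1.36884×10^8 km.
The Hohmann ellipse has a_t = (r₁ + r₂)/2 = 3.81106×10^8 km.
At r₁ the circular-orbit speed is v₁ = √(μ/r₁) = 14.564 km/s.
Transfer-orbit speed at r₁ (v² = μ(2/r − 1/a)): v_a = √[μ(2/r₁ − 1/a_t)] = 8.7283 km/s.
First burn Δv₁ = |v_a − v₁| = 5.836 km/s.
Circular speed at r₂: v₂ = √(μ/r₂) = 31.1283 km/s.
Transfer-orbit speed at r₂: v_p = √[μ(2/r₂ − 1/a_t)] = 39.8737 km/s.
Second burn Δv₂ = |v₂ − v_p| = 8.745 km/s.
Δv = Δv₁ + Δv₂ = 5.836 + 8.745 = 14.58 km/s.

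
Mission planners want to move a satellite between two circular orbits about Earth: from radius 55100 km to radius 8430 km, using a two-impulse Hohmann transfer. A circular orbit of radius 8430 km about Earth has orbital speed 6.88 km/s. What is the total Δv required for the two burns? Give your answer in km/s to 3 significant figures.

Δv = 3.49 km/s

From the circular-orbit relation v² = μ/r at r = 8430 km: μ = v²r = (6.88)² × 8430 = 3.99029×10^5 km³/s².
Semi-major axis of the transfer orbit: a_t = (55100 + 8430)/2 = 31765 km.
At r₁ the circular-orbit speed is v₁ = √(μ/r₁) = 2.691 km/s.
On the transfer ellipse at r₁, vis-viva gives v_a = √[μ(2/r₁ − 1/a_t)] = 1.386 km/s.
First burn Δv₁ = |v_a − v₁| = 1.305 km/s.
Circular speed at r₂: v₂ = √(μ/r₂) = 6.880 km/s.
Transfer-orbit speed at r₂: v_p = √[μ(2/r₂ − 1/a_t)] = 9.061 km/s.
Second burn Δv₂ = |v₂ − v_p| = 2.181 km/s.
Δv = Δv₁ + Δv₂ = 1.305 + 2.181 = 3.486 km/s.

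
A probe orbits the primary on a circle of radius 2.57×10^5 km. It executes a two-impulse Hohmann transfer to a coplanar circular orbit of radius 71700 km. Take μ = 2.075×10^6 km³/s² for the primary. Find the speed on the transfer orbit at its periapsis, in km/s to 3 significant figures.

The Hohmann ellipse has a_t = (r₁ + r₂)/2 = 1.6435×10^5 km.
At periapsis, r = 71700 km.
Applying v² = μ(2/r − 1/a_t): v = 6.727 km/s.

v = 6.73 km/s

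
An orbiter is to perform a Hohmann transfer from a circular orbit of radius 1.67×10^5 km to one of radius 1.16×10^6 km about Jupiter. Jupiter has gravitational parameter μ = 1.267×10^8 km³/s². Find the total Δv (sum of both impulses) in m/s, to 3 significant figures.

Δv = 14100 m/s

The Hohmann ellipse has a_t = (r₁ + r₂)/2 = 6.635×10^5 km.
Circular speed at r₁: v₁ = √(μ/r₁) = √(1.267×10^8/1.670×10^5) = 27.544 km/s.
Transfer-orbit speed at r₁ (vis-viva equation): v_p = √[μ(2/r₁ − 1/a_t)] = 36.420 km/s.
First burn Δv₁ = |v_p − v₁| = 8.876 km/s.
At r₂, v₂ = √(μ/r₂) = 10.451 km/s.
Transfer-orbit speed at r₂: v_a = √[μ(2/r₂ − 1/a_t)] = 5.2432 km/s.
Second burn Δv₂ = |v₂ − v_a| = 5.208 km/s.
Δv = Δv₁ + Δv₂ = 8.876 + 5.208 = 14.08 km/s.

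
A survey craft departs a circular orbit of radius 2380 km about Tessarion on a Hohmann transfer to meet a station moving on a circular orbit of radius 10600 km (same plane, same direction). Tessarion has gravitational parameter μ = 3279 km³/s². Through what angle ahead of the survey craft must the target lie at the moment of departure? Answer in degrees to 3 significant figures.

The Hohmann ellipse has a_t = (r₁ + r₂)/2 = 6490 km.
Transfer time t = π√(a_t³/μ) = 28680 s.
The target's mean motion on its circular orbit is ω₂ = √(μ/r₂³) = 5.247×10^-5 rad/s.
Angle swept by the target during transfer: ω₂·t = 1.505 rad = 86.23°.
The survey craft traverses 180° on the transfer ellipse, so the target must lead by 180° − 86.23° = 93.8°.

φ = 93.8°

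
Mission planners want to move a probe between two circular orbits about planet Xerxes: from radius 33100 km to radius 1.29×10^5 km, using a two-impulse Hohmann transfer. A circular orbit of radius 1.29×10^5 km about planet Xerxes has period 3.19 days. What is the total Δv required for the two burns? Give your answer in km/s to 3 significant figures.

Δv = 2.58 km/s

From Kepler's third law T² = 4π²r³/μ at r = 1.29×10^5 km, T = 3.19 days = 3.19 × 86400 s = 2.75616×10^5 s: μ = 4π²r³/T² = 1.11563×10^6 km³/s².
Semi-major axis of the transfer orbit: a_t = (33100 + 1.290×10^5)/2 = 81050 km.
Circular speed at r₁: v₁ = √(μ/r₁) = √(1.11563×10^6/33100) = 5.8056 km/s.
On the transfer ellipse at r₁, v² = μ(2/r − 1/a) gives v_p = √[μ(2/r₁ − 1/a_t)] = 7.3243 km/s.
First burn Δv₁ = |v_p − v₁| = 1.519 km/s.
At r₂, v₂ = √(μ/r₂) = 2.94080 km/s.
Transfer-orbit speed at r₂: v_a = √[μ(2/r₂ − 1/a_t)] = 1.87933 km/s.
Second burn Δv₂ = |v₂ − v_a| = 1.061 km/s.
Δv = Δv₁ + Δv₂ = 1.519 + 1.061 = 2.580 km/s.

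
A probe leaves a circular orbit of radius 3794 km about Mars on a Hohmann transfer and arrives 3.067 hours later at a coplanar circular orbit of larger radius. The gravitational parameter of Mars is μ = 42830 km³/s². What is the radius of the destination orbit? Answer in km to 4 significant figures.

r₂ = 12380 km

Transfer time t = 3.067 hours = 11041.2 s, and t = π√(a_t³/μ).
So a_t = (μ t²/π²)^(1/3) = (42830 × (11041.2)² / π²)^(1/3) = 8087.7 km.
Since a_t = (r₁ + r₂)/2, r₂ = 2a_t − r₁ = 2×8087.7 − 3794 = 12381.4 km.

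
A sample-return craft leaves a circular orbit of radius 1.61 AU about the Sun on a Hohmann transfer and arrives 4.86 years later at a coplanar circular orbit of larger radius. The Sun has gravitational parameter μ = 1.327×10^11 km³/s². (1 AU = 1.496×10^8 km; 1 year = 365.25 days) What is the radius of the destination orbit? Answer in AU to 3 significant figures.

In km: r₁ = 1.61 × 1.496×10^8 = 2.40856×10^8 km.
Transfer time t = 4.86 years × 365.25 × 86400 s = 1.53369936×10^8 s, and t = π√(a_t³/μ).
So a_t = (μ t²/π²)^(1/3) = (1.327×10^11 × (1.53369936×10^8)² / π²)^(1/3) = 6.8132×10^8 km.
Since a_t = (r₁ + r₂)/2, r₂ = 2a_t − r₁ = 2×6.8132×10^8 − 2.40856×10^8 = 1.121784×10^9 km.
In AU: r₂ = 1.121784×10^9 / 1.496×10^8 = 7.50 AU.

r₂ = 7.50 AU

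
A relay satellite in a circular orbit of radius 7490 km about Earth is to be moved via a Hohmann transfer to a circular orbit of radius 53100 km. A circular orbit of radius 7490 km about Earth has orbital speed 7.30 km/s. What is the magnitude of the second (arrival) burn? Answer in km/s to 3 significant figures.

From the circular-orbit relation v² = μ/r at r = 7490 km: μ = v²r = (7.30)² × 7490 = 3.99142×10^5 km³/s².
Transfer-ellipse semi-major axis a_t = (r₁ + r₂)/2 = (7490 + 53100)/2 = 30295 km.
On the circular orbit at r = 53100 km, v_c = √(μ/r) = 2.74168 km/s.
Transfer-orbit speed at the same r (vis-viva, a = a_t): v_t = √[μ(2/r − 1/a_t)] = 1.36324 km/s.
Δv₂ = |v_t − v_c| = |1.36324 − 2.74168| = 1.378 km/s.

Δv₂ = 1.38 km/s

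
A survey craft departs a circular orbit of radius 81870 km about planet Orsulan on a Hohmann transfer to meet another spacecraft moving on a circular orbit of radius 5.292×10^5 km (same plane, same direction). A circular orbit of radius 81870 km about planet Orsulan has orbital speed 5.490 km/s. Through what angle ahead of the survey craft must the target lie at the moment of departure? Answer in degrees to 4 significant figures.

From the circular-orbit relation v² = μ/r at r = 81870 km: μ = v²r = (5.490)² × 81870 = 2.46757×10^6 km³/s².
The Hohmann ellipse has a_t = (r₁ + r₂)/2 = 3.05535×10^5 km.
Transfer time t = π√(a_t³/μ) = 3.377587×10^5 s.
The target's mean motion on its circular orbit is ω₂ = √(μ/r₂³) = 4.080421×10^-6 rad/s.
Angle swept by the target during transfer: ω₂·t = 1.378198 rad = 78.96°.
The survey craft traverses 180° on the transfer ellipse, so the target must lead by 180° − 78.96° = 101.0°.

φ = 101.0°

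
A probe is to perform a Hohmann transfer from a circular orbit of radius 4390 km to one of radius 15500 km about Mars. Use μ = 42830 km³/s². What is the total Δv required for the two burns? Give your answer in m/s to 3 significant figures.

Δv = 1330 m/s

Transfer-ellipse semi-major axis a_t = (r₁ + r₂)/2 = (4390 + 15500)/2 = 9945 km.
At r₁ the circular-orbit speed is v₁ = √(μ/r₁) = 3.1235 km/s.
On the transfer ellipse at r₁, vis-viva gives v_p = √[μ(2/r₁ − 1/a_t)] = 3.8995 km/s.
First burn Δv₁ = |v_p − v₁| = 0.7760 km/s.
At r₂, v₂ = √(μ/r₂) = 1.6623 km/s.
Transfer-orbit speed at r₂: v_a = √[μ(2/r₂ − 1/a_t)] = 1.1044 km/s.
Second burn Δv₂ = |v₂ − v_a| = 0.5579 km/s.
Δv = Δv₁ + Δv₂ = 0.7760 + 0.5579 = 1.334 km/s.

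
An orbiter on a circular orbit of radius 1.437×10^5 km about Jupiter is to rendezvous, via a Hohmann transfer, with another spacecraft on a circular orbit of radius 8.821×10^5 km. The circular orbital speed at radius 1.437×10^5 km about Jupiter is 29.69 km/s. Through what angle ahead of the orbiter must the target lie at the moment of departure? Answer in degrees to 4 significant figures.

φ = 100.2°

From the circular-orbit relation v² = μ/r at r = 1.437×10^5 km: μ = v²r = (29.69)² × 1.437×10^5 = 1.26671×10^8 km³/s².
Semi-major axis of the transfer orbit: a_t = (1.437×10^5 + 8.821×10^5)/2 = 5.129×10^5 km.
The half-period of the transfer ellipse is t = π√(a_t³/μ) = 1.025×10^5 s.
Target angular speed ω₂ = √(μ/r₂³) = 1.359×10^-5 rad/s.
Angle swept by the target during transfer: ω₂·t = 1.393 rad = 79.81°.
The orbiter traverses 180° on the transfer ellipse, so the target must lead by 180° − 79.81° = 100.2°.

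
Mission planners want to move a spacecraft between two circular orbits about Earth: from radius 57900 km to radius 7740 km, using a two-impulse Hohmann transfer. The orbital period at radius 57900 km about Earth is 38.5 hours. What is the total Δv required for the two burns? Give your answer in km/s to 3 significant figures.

Δv = 3.71 km/s

From Kepler's third law T² = 4π²r³/μ at r = 57900 km, T = 38.5 hours = 38.5 × 3600 s = 1.386×10^5 s: μ = 4π²r³/T² = 3.98905×10^5 km³/s².
Semi-major axis of the transfer orbit: a_t = (57900 + 7740)/2 = 32820 km.
Circular speed at r₁: v₁ = √(μ/r₁) = √(3.98905×10^5/57900) = 2.625 km/s.
On the transfer ellipse at r₁, v² = μ(2/r − 1/a) gives v_a = √[μ(2/r₁ − 1/a_t)] = 1.275 km/s.
First burn Δv₁ = |v_a − v₁| = 1.350 km/s.
Circular speed at r₂: v₂ = √(μ/r₂) = 7.179 km/s.
Transfer-orbit speed at r₂: v_p = √[μ(2/r₂ − 1/a_t)] = 9.535 km/s.
Second burn Δv₂ = |v₂ − v_p| = 2.356 km/s.
Total Δv = Δv₁ + Δv₂ = 3.706 km/s.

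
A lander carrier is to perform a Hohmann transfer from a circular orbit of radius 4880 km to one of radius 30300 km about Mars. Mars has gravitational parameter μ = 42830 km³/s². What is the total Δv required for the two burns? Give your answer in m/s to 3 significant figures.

The Hohmann ellipse has a_t = (r₁ + r₂)/2 = 17590 km.
At r₁ the circular-orbit speed is v₁ = √(μ/r₁) = 2.9625 km/s.
On the transfer ellipse at r₁, vis-viva equation gives v_p = √[μ(2/r₁ − 1/a_t)] = 3.8882 km/s.
First burn Δv₁ = |v_p − v₁| = 0.9257 km/s.
At r₂, v₂ = √(μ/r₂) = 1.1889 km/s.
Transfer-orbit speed at r₂: v_a = √[μ(2/r₂ − 1/a_t)] = 0.62622 km/s.
Second burn Δv₂ = |v₂ − v_a| = 0.5627 km/s.
Total Δv = Δv₁ + Δv₂ = 1.488 km/s.

Δv = 1490 m/s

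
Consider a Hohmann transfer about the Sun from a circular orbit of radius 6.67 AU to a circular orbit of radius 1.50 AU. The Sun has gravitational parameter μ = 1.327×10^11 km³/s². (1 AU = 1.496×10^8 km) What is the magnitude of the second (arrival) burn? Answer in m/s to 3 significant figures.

In km: r₁ = 6.67 × 1.496×10^8 = 9.97832×10^8 km; r₂ = 1.50 × 1.496×10^8 = 2.244×10^8 km.
Transfer-ellipse semi-major axis a_t = (r₁ + r₂)/2 = (9.97832×10^8 + 2.244×10^8)/2 = 6.11116×10^8 km.
Circular speed at r = 2.244×10^8 km: v_c = √(μ/r) = 24.318 km/s.
Transfer-orbit speed at the same r (vis-viva, a = a_t): v_t = √[μ(2/r − 1/a_t)] = 31.074 km/s.
Δv₂ = |v_t − v_c| = |31.074 − 24.318| = 6.756 km/s.

Δv₂ = 6760 m/s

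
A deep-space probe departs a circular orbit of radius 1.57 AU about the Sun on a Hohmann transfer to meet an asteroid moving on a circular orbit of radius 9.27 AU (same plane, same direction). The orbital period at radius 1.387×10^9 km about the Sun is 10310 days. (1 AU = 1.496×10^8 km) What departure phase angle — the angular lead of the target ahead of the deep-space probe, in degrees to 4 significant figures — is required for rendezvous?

φ = 99.53°

From Kepler's third law T² = 4π²r³/μ at r = 1.387×10^9 km, T = 10310 days = 10310 × 86400 s = 8.90784×10^8 s: μ = 4π²r³/T² = 1.32753×10^11 km³/s².
In km: r₁ = 1.57 × 1.496×10^8 = 2.34872×10^8 km; r₂ = 9.27 × 1.496×10^8 = 1.386792×10^9 km.
The Hohmann ellipse has a_t = (r₁ + r₂)/2 = 8.10832×10^8 km.
The half-period of the transfer ellipse is t = π√(a_t³/μ) = 1.9908×10^8 s.
Target angular speed ω₂ = √(μ/r₂³) = 7.0551×10^-9 rad/s.
Angle swept by the target during transfer: ω₂·t = 1.4045 rad = 80.47°.
Arrival is 180° from departure on the ellipse, so φ = 180° − 80.47° = 99.53°.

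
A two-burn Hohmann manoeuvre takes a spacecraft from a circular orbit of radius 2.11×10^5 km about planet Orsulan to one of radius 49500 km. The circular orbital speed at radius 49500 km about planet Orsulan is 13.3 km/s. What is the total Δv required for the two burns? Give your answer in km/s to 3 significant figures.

Δv = 6.10 km/s

From the circular-orbit relation v² = μ/r at r = 49500 km: μ = v²r = (13.3)² × 49500 = 8.75606×10^6 km³/s².
The Hohmann ellipse has a_t = (r₁ + r₂)/2 = 1.3025×10^5 km.
Circular speed at r₁: v₁ = √(μ/r₁) = √(8.75606×10^6/2.110×10^5) = 6.442 km/s.
On the transfer ellipse at r₁, vis-viva equation gives v_a = √[μ(2/r₁ − 1/a_t)] = 3.971 km/s.
First burn Δv₁ = |v_a − v₁| = 2.471 km/s.
At r₂, v₂ = √(μ/r₂) = 13.300 km/s.
Transfer-orbit speed at r₂: v_p = √[μ(2/r₂ − 1/a_t)] = 16.928 km/s.
Second burn Δv₂ = |v₂ − v_p| = 3.628 km/s.
Total Δv = Δv₁ + Δv₂ = 6.099 km/s.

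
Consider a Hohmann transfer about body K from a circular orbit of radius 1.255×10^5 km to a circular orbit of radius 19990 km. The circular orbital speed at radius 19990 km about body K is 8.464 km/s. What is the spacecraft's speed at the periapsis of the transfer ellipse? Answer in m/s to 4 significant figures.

v = 11120 m/s

From the circular-orbit relation v² = μ/r at r = 19990 km: μ = v²r = (8.464)² × 19990 = 1.43207×10^6 km³/s².
Transfer-ellipse semi-major axis a_t = (r₁ + r₂)/2 = (1.255×10^5 + 19990)/2 = 72745 km.
At periapsis, r = 19990 km.
Applying v² = μ(2/r − 1/a_t): v = 11.12 km/s.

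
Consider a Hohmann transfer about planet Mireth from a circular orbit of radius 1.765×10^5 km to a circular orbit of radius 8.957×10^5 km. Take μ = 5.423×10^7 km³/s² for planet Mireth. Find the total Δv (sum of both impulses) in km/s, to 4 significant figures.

The Hohmann ellipse has a_t = (r₁ + r₂)/2 = 5.361×10^5 km.
Circular speed at r₁: v₁ = √(μ/r₁) = √(5.423×10^7/1.765×10^5) = 17.5286 km/s.
Transfer-orbit speed at r₁ (vis-viva): v_p = √[μ(2/r₁ − 1/a_t)] = 22.6572 km/s.
First burn Δv₁ = |v_p − v₁| = 5.129 km/s.
At r₂, v₂ = √(μ/r₂) = 7.781 km/s.
Transfer-orbit speed at r₂: v_a = √[μ(2/r₂ − 1/a_t)] = 4.465 km/s.
Second burn Δv₂ = |v₂ − v_a| = 3.316 km/s.
Total Δv = Δv₁ + Δv₂ = 8.445 km/s.

Δv = 8.445 km/s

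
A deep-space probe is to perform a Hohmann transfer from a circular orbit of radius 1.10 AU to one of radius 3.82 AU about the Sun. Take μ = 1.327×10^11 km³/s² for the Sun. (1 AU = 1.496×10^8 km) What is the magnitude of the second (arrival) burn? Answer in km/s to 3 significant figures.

Δv₂ = 5.05 km/s

In km: r₁ = 1.10 × 1.496×10^8 = 1.6456×10^8 km; r₂ = 3.82 × 1.496×10^8 = 5.71472×10^8 km.
Semi-major axis of the transfer orbit: a_t = (1.6456×10^8 + 5.71472×10^8)/2 = 3.68016×10^8 km.
On the circular orbit at r = 5.71472×10^8 km, v_c = √(μ/r) = 15.2384 km/s.
Transfer-orbit speed at the same r (vis-viva, a = a_t): v_t = √[μ(2/r − 1/a_t)] = 10.1898 km/s.
Δv₂ = |v_t − v_c| = |10.1898 − 15.2384| = 5.049 km/s.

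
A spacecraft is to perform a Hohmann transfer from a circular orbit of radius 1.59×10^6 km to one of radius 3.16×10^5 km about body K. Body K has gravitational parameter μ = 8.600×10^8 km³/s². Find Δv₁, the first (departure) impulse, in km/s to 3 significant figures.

Semi-major axis of the transfer orbit: a_t = (1.590×10^6 + 3.160×10^5)/2 = 9.530×10^5 km.
Circular speed at r = 1.590×10^6 km: v_c = √(μ/r) = 23.257 km/s.
Vis-viva on the transfer ellipse at r = 1.590×10^6 km gives v_t = √[μ(2/r − 1/a_t)] = 13.392 km/s.
Δv₁ = |v_t − v_c| = |13.392 − 23.257| = 9.865 km/s.

Δv₁ = 9.86 km/s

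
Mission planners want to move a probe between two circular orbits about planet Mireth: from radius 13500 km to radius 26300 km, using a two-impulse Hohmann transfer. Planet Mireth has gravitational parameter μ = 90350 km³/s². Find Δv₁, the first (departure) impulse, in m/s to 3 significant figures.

Δv₁ = 387 m/s

Transfer-ellipse semi-major axis a_t = (r₁ + r₂)/2 = (13500 + 26300)/2 = 19900 km.
Circular speed at r = 13500 km: v_c = √(μ/r) = 2.587 km/s.
Transfer-orbit speed at the same r (vis-viva, a = a_t): v_t = √[μ(2/r − 1/a_t)] = 2.974 km/s.
Δv₁ = |v_t − v_c| = |2.974 − 2.587| = 0.3870 km/s.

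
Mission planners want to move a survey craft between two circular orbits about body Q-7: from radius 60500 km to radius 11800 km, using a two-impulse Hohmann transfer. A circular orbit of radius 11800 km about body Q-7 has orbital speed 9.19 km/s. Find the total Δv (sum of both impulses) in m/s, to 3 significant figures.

From the circular-orbit relation v² = μ/r at r = 11800 km: μ = v²r = (9.19)² × 11800 = 9.96582×10^5 km³/s².
Semi-major axis of the transfer orbit: a_t = (60500 + 11800)/2 = 36150 km.
Circular speed at r₁: v₁ = √(μ/r₁) = √(9.96582×10^5/60500) = 4.059 km/s.
On the transfer ellipse at r₁, v² = μ(2/r − 1/a) gives v_a = √[μ(2/r₁ − 1/a_t)] = 2.319 km/s.
First burn Δv₁ = |v_a − v₁| = 1.740 km/s.
At r₂, v₂ = √(μ/r₂) = 9.1900 km/s.
Transfer-orbit speed at r₂: v_p = √[μ(2/r₂ − 1/a_t)] = 11.889 km/s.
Second burn Δv₂ = |v₂ − v_p| = 2.699 km/s.
Total Δv = Δv₁ + Δv₂ = 4.439 km/s.

Δv = 4440 m/s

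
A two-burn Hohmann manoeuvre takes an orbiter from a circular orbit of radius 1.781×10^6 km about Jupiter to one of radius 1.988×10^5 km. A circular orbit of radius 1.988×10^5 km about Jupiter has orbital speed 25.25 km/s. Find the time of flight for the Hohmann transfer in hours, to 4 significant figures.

From the circular-orbit relation v² = μ/r at r = 1.988×10^5 km: μ = v²r = (25.25)² × 1.988×10^5 = 1.26747×10^8 km³/s².
The Hohmann ellipse has a_t = (r₁ + r₂)/2 = 9.899×10^5 km.
Transfer time t = π√(a_t³/μ) = π√((9.899×10^5)³ / 1.26747×10^8) = 2.7483×10^5 s.
Converting: 2.7483×10^5 s ÷ 3600 s/hour = 76.34 hours.

t = 76.34 hours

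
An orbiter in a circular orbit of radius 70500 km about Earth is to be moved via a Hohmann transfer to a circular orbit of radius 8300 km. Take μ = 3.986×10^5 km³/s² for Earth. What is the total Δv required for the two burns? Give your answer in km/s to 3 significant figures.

Semi-major axis of the transfer orbit: a_t = (70500 + 8300)/2 = 39400 km.
Circular speed at r₁: v₁ = √(μ/r₁) = √(3.986×10^5/70500) = 2.3778 km/s.
On the transfer ellipse at r₁, vis-viva gives v_a = √[μ(2/r₁ − 1/a_t)] = 1.0914 km/s.
First burn Δv₁ = |v_a − v₁| = 1.286 km/s.
Circular speed at r₂: v₂ = √(μ/r₂) = 6.930 km/s.
Transfer-orbit speed at r₂: v_p = √[μ(2/r₂ − 1/a_t)] = 9.270 km/s.
Second burn Δv₂ = |v₂ − v_p| = 2.340 km/s.
Δv = Δv₁ + Δv₂ = 1.286 + 2.340 = 3.626 km/s.

Δv = 3.63 km/s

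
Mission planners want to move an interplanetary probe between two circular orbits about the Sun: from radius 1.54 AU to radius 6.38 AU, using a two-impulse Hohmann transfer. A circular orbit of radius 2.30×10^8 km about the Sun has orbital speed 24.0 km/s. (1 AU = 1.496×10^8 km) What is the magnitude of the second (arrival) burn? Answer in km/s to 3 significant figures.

Δv₂ = 4.43 km/s

From the circular-orbit relation v² = μ/r at r = 2.30×10^8 km: μ = v²r = (24.0)² × 2.30×10^8 = 1.32480×10^11 km³/s².
In km: r₁ = 1.54 × 1.496×10^8 = 2.30384×10^8 km; r₂ = 6.38 × 1.496×10^8 = 9.54448×10^8 km.
The Hohmann ellipse has a_t = (r₁ + r₂)/2 = 5.92416×10^8 km.
Circular speed at r = 9.54448×10^8 km: v_c = √(μ/r) = 11.781 km/s.
Transfer-orbit speed at the same r (vis-viva, a = a_t): v_t = √[μ(2/r − 1/a_t)] = 7.3470 km/s.
Δv₂ = |v_t − v_c| = |7.3470 − 11.781| = 4.434 km/s.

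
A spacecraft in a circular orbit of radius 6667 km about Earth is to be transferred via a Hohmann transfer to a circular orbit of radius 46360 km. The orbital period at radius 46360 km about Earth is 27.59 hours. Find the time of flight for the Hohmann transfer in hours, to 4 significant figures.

From Kepler's third law T² = 4π²r³/μ at r = 46360 km, T = 27.59 hours = 27.59 × 3600 s = 99324 s: μ = 4π²r³/T² = 3.98732×10^5 km³/s².
The Hohmann ellipse has a_t = (r₁ + r₂)/2 = 26513.5 km.
Half the transfer-orbit period gives t = π√(a_t³/μ) = 21479 s.
Converting: 21479 s ÷ 3600 s/hour = 5.966 hours.

t = 5.966 hours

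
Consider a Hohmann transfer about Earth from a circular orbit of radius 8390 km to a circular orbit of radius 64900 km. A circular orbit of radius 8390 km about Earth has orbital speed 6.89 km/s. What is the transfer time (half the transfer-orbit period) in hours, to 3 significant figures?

From the circular-orbit relation v² = μ/r at r = 8390 km: μ = v²r = (6.89)² × 8390 = 3.98291×10^5 km³/s².
Transfer-ellipse semi-major axis a_t = (r₁ + r₂)/2 = (8390 + 64900)/2 = 36645 km.
By Kepler's third law the transfer-orbit period is T = 2π√(a_t³/μ), so t = T/2 = 34920 s.
Converting: 34920 s ÷ 3600 s/hour = 9.70 hours.

t = 9.70 hours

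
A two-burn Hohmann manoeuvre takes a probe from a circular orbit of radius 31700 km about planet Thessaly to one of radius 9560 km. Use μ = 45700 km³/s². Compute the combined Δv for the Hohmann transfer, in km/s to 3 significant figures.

Δv = 0.907 km/s

Semi-major axis of the transfer orbit: a_t = (31700 + 9560)/2 = 20630 km.
Circular speed at r₁: v₁ = √(μ/r₁) = √(45700/31700) = 1.20068 km/s.
On the transfer ellipse at r₁, vis-viva gives v_a = √[μ(2/r₁ − 1/a_t)] = 0.817349 km/s.
First burn Δv₁ = |v_a − v₁| = 0.3833 km/s.
Circular speed at r₂: v₂ = √(μ/r₂) = 2.186398 km/s.
Transfer-orbit speed at r₂: v_p = √[μ(2/r₂ − 1/a_t)] = 2.710249 km/s.
Second burn Δv₂ = |v₂ − v_p| = 0.5239 km/s.
Total Δv = Δv₁ + Δv₂ = 0.9072 km/s.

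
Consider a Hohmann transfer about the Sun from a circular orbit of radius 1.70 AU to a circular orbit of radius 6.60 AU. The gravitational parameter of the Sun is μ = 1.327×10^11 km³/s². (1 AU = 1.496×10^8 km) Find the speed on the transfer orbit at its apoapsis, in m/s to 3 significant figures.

In km: r₁ = 1.70 × 1.496×10^8 = 2.5432×10^8 km; r₂ = 6.60 × 1.496×10^8 = 9.8736×10^8 km.
Semi-major axis of the transfer orbit: a_t = (2.5432×10^8 + 9.8736×10^8)/2 = 6.2084×10^8 km.
At apoapsis, r = 9.8736×10^8 km.
Applying v² = μ(2/r − 1/a_t): v = 7.420 km/s.

v = 7420 m/s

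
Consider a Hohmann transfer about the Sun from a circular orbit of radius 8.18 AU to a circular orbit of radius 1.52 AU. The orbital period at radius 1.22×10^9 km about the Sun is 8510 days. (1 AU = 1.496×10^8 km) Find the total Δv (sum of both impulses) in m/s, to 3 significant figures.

From Kepler's third law T² = 4π²r³/μ at r = 1.22×10^9 km, T = 8510 days = 8510 × 86400 s = 7.35264×10^8 s: μ = 4π²r³/T² = 1.32603×10^11 km³/s².
In km: r₁ = 8.18 × 1.496×10^8 = 1.223728×10^9 km; r₂ = 1.52 × 1.496×10^8 = 2.27392×10^8 km.
Semi-major axis of the transfer orbit: a_t = (1.223728×10^9 + 2.27392×10^8)/2 = 7.2556×10^8 km.
At r₁ the circular-orbit speed is v₁ = √(μ/r₁) = 10.409596 km/s.
Transfer-orbit speed at r₁ (vis-viva): v_a = √[μ(2/r₁ − 1/a_t)] = 5.8275336 km/s.
First burn Δv₁ = |v_a − v₁| = 4.58206 km/s.
At r₂, v₂ = √(μ/r₂) = 24.14842 km/s.
Transfer-orbit speed at r₂: v_p = √[μ(2/r₂ − 1/a_t)] = 31.36133 km/s.
Second burn Δv₂ = |v₂ − v_p| = 7.21291 km/s.
Δv = Δv₁ + Δv₂ = 4.58206 + 7.21291 = 11.79 km/s.

Δv = 11800 m/s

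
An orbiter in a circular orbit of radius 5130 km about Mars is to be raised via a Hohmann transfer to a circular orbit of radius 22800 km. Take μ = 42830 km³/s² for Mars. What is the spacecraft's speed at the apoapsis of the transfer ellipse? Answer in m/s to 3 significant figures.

Semi-major axis of the transfer orbit: a_t = (5130 + 22800)/2 = 13965 km.
At apoapsis, r = 22800 km.
From the vis-viva equation, v = √[μ(2/r − 1/a_t)] = 0.8307 km/s.

v = 831 m/s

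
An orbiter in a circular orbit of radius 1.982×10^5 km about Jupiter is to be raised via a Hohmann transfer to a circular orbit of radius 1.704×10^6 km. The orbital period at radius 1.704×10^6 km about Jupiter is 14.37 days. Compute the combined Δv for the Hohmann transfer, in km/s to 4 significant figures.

From Kepler's third law T² = 4π²r³/μ at r = 1.704×10^6 km, T = 14.37 days = 14.37 × 86400 s = 1.241568×10^6 s: μ = 4π²r³/T² = 1.26715×10^8 km³/s².
The Hohmann ellipse has a_t = (r₁ + r₂)/2 = 9.511×10^5 km.
Circular speed at r₁: v₁ = √(μ/r₁) = √(1.26715×10^8/1.982×10^5) = 25.285 km/s.
On the transfer ellipse at r₁, vis-viva equation gives v_p = √[μ(2/r₁ − 1/a_t)] = 33.844 km/s.
First burn Δv₁ = |v_p − v₁| = 8.559 km/s.
At r₂, v₂ = √(μ/r₂) = 8.6234 km/s.
Transfer-orbit speed at r₂: v_a = √[μ(2/r₂ − 1/a_t)] = 3.9366 km/s.
Second burn Δv₂ = |v₂ − v_a| = 4.687 km/s.
Δv = Δv₁ + Δv₂ = 8.559 + 4.687 = 13.25 km/s.

Δv = 13.25 km/s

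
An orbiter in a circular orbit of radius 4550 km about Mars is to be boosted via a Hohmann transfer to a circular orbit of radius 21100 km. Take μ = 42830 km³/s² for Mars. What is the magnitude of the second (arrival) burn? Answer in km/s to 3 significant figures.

Δv₂ = 0.576 km/s

The Hohmann ellipse has a_t = (r₁ + r₂)/2 = 12825 km.
Circular speed at r = 21100 km: v_c = √(μ/r) = 1.4247 km/s.
Vis-viva on the transfer ellipse at r = 21100 km gives v_t = √[μ(2/r − 1/a_t)] = 0.84861 km/s.
Δv₂ = |v_t − v_c| = |0.84861 − 1.4247| = 0.5761 km/s.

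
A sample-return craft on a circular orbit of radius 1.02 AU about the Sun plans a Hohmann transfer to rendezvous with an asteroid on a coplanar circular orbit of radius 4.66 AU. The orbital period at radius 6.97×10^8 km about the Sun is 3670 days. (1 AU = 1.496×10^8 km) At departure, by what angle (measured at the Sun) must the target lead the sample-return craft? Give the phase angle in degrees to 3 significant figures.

From Kepler's third law T² = 4π²r³/μ at r = 6.97×10^8 km, T = 3670 days = 3670 × 86400 s = 3.17088×10^8 s: μ = 4π²r³/T² = 1.32953×10^11 km³/s².
In km: r₁ = 1.02 × 1.496×10^8 = 1.52592×10^8 km; r₂ = 4.66 × 1.496×10^8 = 6.97136×10^8 km.
The Hohmann ellipse has a_t = (r₁ + r₂)/2 = 4.24864×10^8 km.
The half-period of the transfer ellipse is t = π√(a_t³/μ) = 7.545×10^7 s.
The target's mean motion on its circular orbit is ω₂ = √(μ/r₂³) = 1.981×10^-8 rad/s.
Angle swept by the target during transfer: ω₂·t = 1.4947 rad = 85.64°.
Arrival is 180° from departure on the ellipse, so φ = 180° − 85.64° = 94.4°.

φ = 94.4°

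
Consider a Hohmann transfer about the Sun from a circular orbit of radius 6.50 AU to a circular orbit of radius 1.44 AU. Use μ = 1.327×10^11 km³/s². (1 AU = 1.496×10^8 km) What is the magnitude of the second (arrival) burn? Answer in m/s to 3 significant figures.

Δv₂ = 6940 m/s

In km: r₁ = 6.50 × 1.496×10^8 = 9.724×10^8 km; r₂ = 1.44 × 1.496×10^8 = 2.15424×10^8 km.
Semi-major axis of the transfer orbit: a_t = (9.724×10^8 + 2.15424×10^8)/2 = 5.93912×10^8 km.
On the circular orbit at r = 2.15424×10^8 km, v_c = √(μ/r) = 24.819 km/s.
Transfer-orbit speed at the same r (vis-viva, a = a_t): v_t = √[μ(2/r − 1/a_t)] = 31.758 km/s.
Δv₂ = |v_t − v_c| = |31.758 − 24.819| = 6.939 km/s.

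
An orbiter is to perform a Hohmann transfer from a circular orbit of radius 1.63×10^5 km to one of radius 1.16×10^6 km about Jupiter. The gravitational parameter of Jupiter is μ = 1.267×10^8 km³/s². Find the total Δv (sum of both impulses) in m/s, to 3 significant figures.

Δv = 14300 m/s

The Hohmann ellipse has a_t = (r₁ + r₂)/2 = 6.615×10^5 km.
At r₁ the circular-orbit speed is v₁ = √(μ/r₁) = 27.88 km/s.
On the transfer ellipse at r₁, vis-viva equation gives v_p = √[μ(2/r₁ − 1/a_t)] = 36.92 km/s.
First burn Δv₁ = |v_p − v₁| = 9.040 km/s.
Circular speed at r₂: v₂ = √(μ/r₂) = 10.451 km/s.
Transfer-orbit speed at r₂: v_a = √[μ(2/r₂ − 1/a_t)] = 5.1879 km/s.
Second burn Δv₂ = |v₂ − v_a| = 5.263 km/s.
Total Δv = Δv₁ + Δv₂ = 14.30 km/s.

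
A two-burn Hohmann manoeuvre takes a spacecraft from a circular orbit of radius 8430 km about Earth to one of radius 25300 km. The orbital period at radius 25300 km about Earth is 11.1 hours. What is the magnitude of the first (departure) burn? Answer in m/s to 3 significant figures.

Δv₁ = 1550 m/s

From Kepler's third law T² = 4π²r³/μ at r = 25300 km, T = 11.1 hours = 11.1 × 3600 s = 39960 s: μ = 4π²r³/T² = 4.00378×10^5 km³/s².
Semi-major axis of the transfer orbit: a_t = (8430 + 25300)/2 = 16865 km.
On the circular orbit at r = 8430 km, v_c = √(μ/r) = 6.892 km/s.
Vis-viva on the transfer ellipse at r = 8430 km gives v_t = √[μ(2/r − 1/a_t)] = 8.441 km/s.
Δv₁ = |v_t − v_c| = |8.441 − 6.892| = 1.549 km/s.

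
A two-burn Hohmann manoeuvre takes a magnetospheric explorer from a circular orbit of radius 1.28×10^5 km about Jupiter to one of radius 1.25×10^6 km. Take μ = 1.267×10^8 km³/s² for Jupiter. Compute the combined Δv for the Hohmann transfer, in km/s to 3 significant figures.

Transfer-ellipse semi-major axis a_t = (r₁ + r₂)/2 = (1.280×10^5 + 1.250×10^6)/2 = 6.890×10^5 km.
At r₁ the circular-orbit speed is v₁ = √(μ/r₁) = 31.462 km/s.
Transfer-orbit speed at r₁ (vis-viva equation): v_p = √[μ(2/r₁ − 1/a_t)] = 42.377 km/s.
First burn Δv₁ = |v_p − v₁| = 10.915 km/s.
At r₂, v₂ = √(μ/r₂) = 10.0678 km/s.
Transfer-orbit speed at r₂: v_a = √[μ(2/r₂ − 1/a_t)] = 4.33939 km/s.
Second burn Δv₂ = |v₂ − v_a| = 5.7284 km/s.
Δv = Δv₁ + Δv₂ = 10.915 + 5.7284 = 16.64 km/s.

Δv = 16.6 km/s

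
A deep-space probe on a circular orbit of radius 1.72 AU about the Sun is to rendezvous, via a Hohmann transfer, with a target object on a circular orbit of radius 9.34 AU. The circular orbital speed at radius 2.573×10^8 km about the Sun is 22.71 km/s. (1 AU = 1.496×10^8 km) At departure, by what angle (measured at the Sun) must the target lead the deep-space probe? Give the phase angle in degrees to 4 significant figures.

φ = 98.00°

From the circular-orbit relation v² = μ/r at r = 2.573×10^8 km: μ = v²r = (22.71)² × 2.573×10^8 = 1.32701×10^11 km³/s².
In km: r₁ = 1.72 × 1.496×10^8 = 2.57312×10^8 km; r₂ = 9.34 × 1.496×10^8 = 1.397264×10^9 km.
Semi-major axis of the transfer orbit: a_t = (2.57312×10^8 + 1.397264×10^9)/2 = 8.27288×10^8 km.
Transfer time t = π√(a_t³/μ) = 2.052097×10^8 s.
Target angular speed ω₂ = √(μ/r₂³) = 6.974600×10^-9 rad/s.
Angle swept by the target during transfer: ω₂·t = 1.431256 rad = 82.00°.
The deep-space probe traverses 180° on the transfer ellipse, so the target must lead by 180° − 82.00° = 98.00°.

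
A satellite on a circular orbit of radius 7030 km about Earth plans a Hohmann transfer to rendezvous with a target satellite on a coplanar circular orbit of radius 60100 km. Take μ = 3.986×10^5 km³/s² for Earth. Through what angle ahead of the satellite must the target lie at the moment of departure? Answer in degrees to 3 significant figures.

Transfer-ellipse semi-major axis a_t = (r₁ + r₂)/2 = (7030 + 60100)/2 = 33565 km.
Transfer time t = π√(a_t³/μ) = 30600 s.
Target angular speed ω₂ = √(μ/r₂³) = 4.285×10^-5 rad/s.
Angle swept by the target during transfer: ω₂·t = 1.3112 rad = 75.13°.
Arrival is 180° from departure on the ellipse, so φ = 180° − 75.13° = 105°.

φ = 105°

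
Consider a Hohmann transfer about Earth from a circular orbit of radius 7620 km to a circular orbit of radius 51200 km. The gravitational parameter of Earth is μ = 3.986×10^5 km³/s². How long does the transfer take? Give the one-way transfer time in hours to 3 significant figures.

The Hohmann ellipse has a_t = (r₁ + r₂)/2 = 29410 km.
Half the transfer-orbit period gives t = π√(a_t³/μ) = 25100 s.
Converting: 25100 s ÷ 3600 s/hour = 6.97 hours.

t = 6.97 hours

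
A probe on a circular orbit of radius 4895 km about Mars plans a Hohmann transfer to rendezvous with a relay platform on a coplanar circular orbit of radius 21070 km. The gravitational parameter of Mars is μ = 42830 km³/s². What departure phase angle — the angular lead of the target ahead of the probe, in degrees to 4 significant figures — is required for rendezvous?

φ = 92.94°

The Hohmann ellipse has a_t = (r₁ + r₂)/2 = 12982.5 km.
The half-period of the transfer ellipse is t = π√(a_t³/μ) = 22455 s.
The target's mean motion on its circular orbit is ω₂ = √(μ/r₂³) = 6.7667×10^-5 rad/s.
Angle swept by the target during transfer: ω₂·t = 1.5195 rad = 87.06°.
The probe traverses 180° on the transfer ellipse, so the target must lead by 180° − 87.06° = 92.94°.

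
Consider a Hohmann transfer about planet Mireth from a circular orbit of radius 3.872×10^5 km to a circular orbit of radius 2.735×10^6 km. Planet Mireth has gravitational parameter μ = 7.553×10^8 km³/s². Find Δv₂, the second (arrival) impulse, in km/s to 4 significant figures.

Δv₂ = 8.342 km/s

Transfer-ellipse semi-major axis a_t = (r₁ + r₂)/2 = (3.872×10^5 + 2.735×10^6)/2 = 1.5611×10^6 km.
Circular speed at r = 2.735×10^6 km: v_c = √(μ/r) = 16.618 km/s.
Transfer-orbit speed at the same r (vis-viva, a = a_t): v_t = √[μ(2/r − 1/a_t)] = 8.2762 km/s.
Δv₂ = |v_t − v_c| = |8.2762 − 16.618| = 8.342 km/s.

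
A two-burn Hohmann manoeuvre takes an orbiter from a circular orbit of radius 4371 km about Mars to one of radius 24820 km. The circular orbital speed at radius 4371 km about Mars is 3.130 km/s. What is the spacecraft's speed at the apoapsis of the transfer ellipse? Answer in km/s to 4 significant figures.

From the circular-orbit relation v² = μ/r at r = 4371 km: μ = v²r = (3.130)² × 4371 = 42822.2 km³/s².
Semi-major axis of the transfer orbit: a_t = (4371 + 24820)/2 = 14595.5 km.
The apoapsis of the transfer ellipse is at r = 24820 km.
Applying v² = μ(2/r − 1/a_t): v = 0.7188 km/s.

v = 0.7188 km/s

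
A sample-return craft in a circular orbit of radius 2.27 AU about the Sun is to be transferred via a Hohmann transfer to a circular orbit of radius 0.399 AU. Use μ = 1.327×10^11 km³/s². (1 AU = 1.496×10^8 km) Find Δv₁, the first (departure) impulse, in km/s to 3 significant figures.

Δv₁ = 8.96 km/s

In km: r₁ = 2.27 × 1.496×10^8 = 3.39592×10^8 km; r₂ = 0.399 × 1.496×10^8 = 5.96904×10^7 km.
Transfer-ellipse semi-major axis a_t = (r₁ + r₂)/2 = (3.39592×10^8 + 5.96904×10^7)/2 = 1.996412×10^8 km.
Circular speed at r = 3.39592×10^8 km: v_c = √(μ/r) = 19.768 km/s.
Vis-viva on the transfer ellipse at r = 3.39592×10^8 km gives v_t = √[μ(2/r − 1/a_t)] = 10.809 km/s.
Δv₁ = |v_t − v_c| = |10.809 − 19.768| = 8.959 km/s.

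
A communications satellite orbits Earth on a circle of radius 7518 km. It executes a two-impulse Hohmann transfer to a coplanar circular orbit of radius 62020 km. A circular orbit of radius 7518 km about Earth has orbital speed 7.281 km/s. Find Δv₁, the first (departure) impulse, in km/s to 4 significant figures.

Δv₁ = 2.443 km/s

From the circular-orbit relation v² = μ/r at r = 7518 km: μ = v²r = (7.281)² × 7518 = 3.98551×10^5 km³/s².
Transfer-ellipse semi-major axis a_t = (r₁ + r₂)/2 = (7518 + 62020)/2 = 34769 km.
On the circular orbit at r = 7518 km, v_c = √(μ/r) = 7.281 km/s.
Transfer-orbit speed at the same r (vis-viva, a = a_t): v_t = √[μ(2/r − 1/a_t)] = 9.724 km/s.
Δv₁ = |v_t − v_c| = |9.724 − 7.281| = 2.443 km/s.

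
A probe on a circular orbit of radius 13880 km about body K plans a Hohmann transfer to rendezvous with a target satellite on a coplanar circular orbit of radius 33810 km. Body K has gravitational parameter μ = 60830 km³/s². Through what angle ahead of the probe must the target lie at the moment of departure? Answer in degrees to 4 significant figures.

Transfer-ellipse semi-major axis a_t = (r₁ + r₂)/2 = (13880 + 33810)/2 = 23845 km.
The half-period of the transfer ellipse is t = π√(a_t³/μ) = 46902 s.
Target angular speed ω₂ = √(μ/r₂³) = 3.9673×10^-5 rad/s.
Angle swept by the target during transfer: ω₂·t = 1.8607 rad = 106.61°.
Arrival is 180° from departure on the ellipse, so φ = 180° − 106.61° = 73.39°.

φ = 73.39°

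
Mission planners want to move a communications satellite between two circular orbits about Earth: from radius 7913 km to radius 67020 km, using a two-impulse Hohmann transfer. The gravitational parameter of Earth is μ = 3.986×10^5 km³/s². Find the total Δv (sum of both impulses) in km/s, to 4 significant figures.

Δv = 3.713 km/s

Transfer-ellipse semi-major axis a_t = (r₁ + r₂)/2 = (7913 + 67020)/2 = 37466.5 km.
At r₁ the circular-orbit speed is v₁ = √(μ/r₁) = 7.097 km/s.
On the transfer ellipse at r₁, vis-viva equation gives v_p = √[μ(2/r₁ − 1/a_t)] = 9.492 km/s.
First burn Δv₁ = |v_p − v₁| = 2.395 km/s.
Circular speed at r₂: v₂ = √(μ/r₂) = 2.439 km/s.
Transfer-orbit speed at r₂: v_a = √[μ(2/r₂ − 1/a_t)] = 1.121 km/s.
Second burn Δv₂ = |v₂ − v_a| = 1.318 km/s.
Total Δv = Δv₁ + Δv₂ = 3.713 km/s.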